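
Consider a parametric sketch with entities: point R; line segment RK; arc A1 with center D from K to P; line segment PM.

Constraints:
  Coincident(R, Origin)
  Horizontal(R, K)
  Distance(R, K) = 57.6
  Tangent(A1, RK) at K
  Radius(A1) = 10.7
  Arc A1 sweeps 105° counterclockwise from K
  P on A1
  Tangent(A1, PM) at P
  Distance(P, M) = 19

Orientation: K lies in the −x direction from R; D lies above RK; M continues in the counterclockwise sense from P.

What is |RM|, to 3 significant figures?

61.1

On A1, K sits at bearing -90° from D; a 105° counterclockwise sweep puts P at bearing 15°, so P = D + 10.7·(cos 15°, sin 15°) = (-47.3, 13.5). The tangent condition forces DP to be normal to PM, so PM runs along (−sin 15°, cos 15°); with |PM| = 19.0, M = (-52.2, 31.8). Then |RM| = |M − R| = 61.1.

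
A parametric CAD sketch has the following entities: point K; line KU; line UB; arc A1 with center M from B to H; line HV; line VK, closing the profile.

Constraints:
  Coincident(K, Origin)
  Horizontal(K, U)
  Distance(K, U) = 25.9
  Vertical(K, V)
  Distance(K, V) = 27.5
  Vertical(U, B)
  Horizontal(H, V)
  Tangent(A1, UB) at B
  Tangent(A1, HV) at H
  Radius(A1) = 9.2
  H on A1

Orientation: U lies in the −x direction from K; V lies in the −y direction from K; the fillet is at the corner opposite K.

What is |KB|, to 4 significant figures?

31.71

K is at the origin; KU is horizontal with |KU| = 25.9 and U on the −x side, so U = (-25.90, 0.000). K and V share the same x with |KV| = 27.5 and V on the −y side, so V = (0.000, -27.50). The virtual corner opposite K is at (-25.90, -27.50). A1 meets UB tangentially, so MB is at right angles to UB and tangency of A1 to HV means the radius MH is perpendicular to HV, with radius 9.2, so the center M sits 9.2 in from both sides at M = (-16.70, -18.30). That places the tangent points at B = (-25.90, -18.30) on UB and H = (-16.70, -27.50) on HV. Then |KB| = |B − K| = 31.71.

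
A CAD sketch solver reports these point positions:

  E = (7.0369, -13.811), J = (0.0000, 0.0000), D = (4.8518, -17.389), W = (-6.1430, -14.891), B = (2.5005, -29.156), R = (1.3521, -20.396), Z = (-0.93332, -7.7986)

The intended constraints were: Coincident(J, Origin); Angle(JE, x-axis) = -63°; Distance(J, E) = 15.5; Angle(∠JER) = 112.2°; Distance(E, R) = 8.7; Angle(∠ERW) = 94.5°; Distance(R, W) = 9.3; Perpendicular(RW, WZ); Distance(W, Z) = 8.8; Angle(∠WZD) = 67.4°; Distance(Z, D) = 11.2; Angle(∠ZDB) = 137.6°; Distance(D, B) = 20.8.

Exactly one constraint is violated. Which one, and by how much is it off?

Distance(D, B) = 20.8 — off by 8.80.

J = (0.00, 0.00) ✓; JE at -63.00° ✓; |JE| = 15.50 ✓; ∠JER = 112.2° ✓; |ER| = 8.699 ✓; ∠ERW = 94.51° ✓; |RW| = 9.300 ✓; ∠(RW, WZ) = 90.00° ✓; |WZ| = 8.800 ✓; ∠WZD = 67.40° ✓; |ZD| = 11.20 ✓; ∠ZDB = 137.6° ✓; |DB| = 12.00 ✗.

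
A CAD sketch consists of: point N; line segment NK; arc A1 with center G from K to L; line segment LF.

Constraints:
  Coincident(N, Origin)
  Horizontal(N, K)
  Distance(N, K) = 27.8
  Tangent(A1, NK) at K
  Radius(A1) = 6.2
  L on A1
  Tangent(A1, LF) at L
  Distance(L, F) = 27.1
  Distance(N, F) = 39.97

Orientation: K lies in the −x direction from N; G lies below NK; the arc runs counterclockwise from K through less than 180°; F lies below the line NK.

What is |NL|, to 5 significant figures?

34.564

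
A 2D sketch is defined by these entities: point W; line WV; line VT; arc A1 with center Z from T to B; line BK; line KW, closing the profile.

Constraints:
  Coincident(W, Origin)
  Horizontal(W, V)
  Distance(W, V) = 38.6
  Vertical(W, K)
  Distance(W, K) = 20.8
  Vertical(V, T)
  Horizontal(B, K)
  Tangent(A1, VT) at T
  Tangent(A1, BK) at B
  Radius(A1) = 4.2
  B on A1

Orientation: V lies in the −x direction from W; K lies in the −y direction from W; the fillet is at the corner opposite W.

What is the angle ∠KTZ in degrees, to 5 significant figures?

6.2098°

W is at the origin; W and V share the same y with |WV| = 38.6 and V on the −x side, so V = (-38.600, 0.0000). WK is vertical with |WK| = 20.8 and K on the −y side, so K = (0.0000, -20.800). The virtual corner opposite W is at (-38.600, -20.800). Tangency of A1 to VT means the radius ZT is perpendicular to VT and tangency of A1 to BK means the radius ZB is perpendicular to BK, with radius 4.2, so the center Z sits 4.2 in from both sides at Z = (-34.400, -16.600). That places the tangent points at T = (-38.600, -16.600) on VT and B = (-34.400, -20.800) on BK. Then cos ∠KTZ = TK·TZ / (|TK||TZ|), giving 6.2098°.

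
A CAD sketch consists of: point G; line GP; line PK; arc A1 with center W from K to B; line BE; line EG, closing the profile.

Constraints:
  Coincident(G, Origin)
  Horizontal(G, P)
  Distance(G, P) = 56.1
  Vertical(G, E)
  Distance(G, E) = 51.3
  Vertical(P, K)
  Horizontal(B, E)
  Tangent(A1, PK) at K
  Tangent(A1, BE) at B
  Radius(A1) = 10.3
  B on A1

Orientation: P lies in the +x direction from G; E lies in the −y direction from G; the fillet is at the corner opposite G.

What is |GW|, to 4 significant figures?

61.47

G and E share the same x with |GE| = 51.3 and E on the −y side, so E = (0.000, -51.30). The virtual corner opposite G is at (56.10, -51.30). Tangency of A1 to PK means the radius WK is perpendicular to PK and tangency of A1 to BE means the radius WB is perpendicular to BE, with radius 10.3, so the center W sits 10.3 in from both sides at W = (45.80, -41.00). Then |GW| = |W − G| = 61.47.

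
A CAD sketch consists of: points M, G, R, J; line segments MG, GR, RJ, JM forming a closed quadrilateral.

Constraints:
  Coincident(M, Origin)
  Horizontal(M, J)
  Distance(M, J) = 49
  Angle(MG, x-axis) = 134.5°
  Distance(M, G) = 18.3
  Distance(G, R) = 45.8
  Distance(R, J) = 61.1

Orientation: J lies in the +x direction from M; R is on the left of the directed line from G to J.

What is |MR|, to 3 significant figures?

52.1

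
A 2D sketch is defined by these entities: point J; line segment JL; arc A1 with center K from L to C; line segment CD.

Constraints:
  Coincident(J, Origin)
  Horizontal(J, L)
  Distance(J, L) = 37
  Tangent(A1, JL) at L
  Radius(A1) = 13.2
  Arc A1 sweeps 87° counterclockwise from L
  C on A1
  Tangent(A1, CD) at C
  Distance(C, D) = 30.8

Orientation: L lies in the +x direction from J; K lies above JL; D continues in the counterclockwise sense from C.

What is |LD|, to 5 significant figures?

45.726

J is at the origin; JL is horizontal with |JL| = 37.0 and L on the +x side, so L = (37.000, 0.0000). The tangent condition forces KL to be normal to JL, so K = L + (0, 13.2) = (37.000, 13.200). On A1, L sits at bearing -90° from K; an 87° counterclockwise sweep puts C at bearing -3°, so C = K + 13.2·(cos -3°, sin -3°) = (50.182, 12.509). The tangent condition forces KC to be normal to CD, so CD runs along (−sin -3°, cos -3°); with |CD| = 30.8, D = (51.794, 43.267). Then |LD| = |D − L| = 45.726.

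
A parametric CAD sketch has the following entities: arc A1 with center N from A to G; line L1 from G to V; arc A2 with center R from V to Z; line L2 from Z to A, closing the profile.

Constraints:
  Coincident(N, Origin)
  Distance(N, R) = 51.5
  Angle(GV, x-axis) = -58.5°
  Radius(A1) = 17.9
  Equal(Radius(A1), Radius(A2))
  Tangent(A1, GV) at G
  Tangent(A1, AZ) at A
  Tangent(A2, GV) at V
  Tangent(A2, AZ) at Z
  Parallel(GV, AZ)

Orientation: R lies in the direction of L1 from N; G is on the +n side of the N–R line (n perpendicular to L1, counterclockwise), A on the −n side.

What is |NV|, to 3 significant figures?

54.5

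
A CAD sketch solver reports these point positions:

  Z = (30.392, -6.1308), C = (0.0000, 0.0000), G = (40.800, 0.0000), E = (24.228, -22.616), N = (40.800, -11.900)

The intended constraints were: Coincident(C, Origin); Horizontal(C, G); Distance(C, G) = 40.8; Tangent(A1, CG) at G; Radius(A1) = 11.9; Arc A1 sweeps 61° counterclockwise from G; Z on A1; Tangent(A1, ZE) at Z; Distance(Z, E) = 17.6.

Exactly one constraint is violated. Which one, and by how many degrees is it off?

Tangent(A1, ZE) at Z — off by 8.50°.

C = (0.00, 0.00) ✓; C.y = 0.00, G.y = 0.00 ✓; |CG| = 40.80 ✓; ∠(NG, GC) = 90.00° ✓; |NG| = 11.90 ✓; bearing(N→Z) − bearing(N→G) = 61.00° ✓; |NZ| = 11.90 ✓; ∠(NZ, ZE) = 81.50° ✗; |ZE| = 17.60 ✓.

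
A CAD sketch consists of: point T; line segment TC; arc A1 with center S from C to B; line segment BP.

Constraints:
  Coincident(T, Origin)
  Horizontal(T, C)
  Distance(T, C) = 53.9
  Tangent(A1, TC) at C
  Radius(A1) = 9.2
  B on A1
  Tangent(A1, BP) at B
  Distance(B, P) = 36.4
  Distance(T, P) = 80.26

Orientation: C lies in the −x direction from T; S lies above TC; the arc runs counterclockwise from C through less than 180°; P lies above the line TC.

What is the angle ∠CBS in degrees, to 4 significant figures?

27.84°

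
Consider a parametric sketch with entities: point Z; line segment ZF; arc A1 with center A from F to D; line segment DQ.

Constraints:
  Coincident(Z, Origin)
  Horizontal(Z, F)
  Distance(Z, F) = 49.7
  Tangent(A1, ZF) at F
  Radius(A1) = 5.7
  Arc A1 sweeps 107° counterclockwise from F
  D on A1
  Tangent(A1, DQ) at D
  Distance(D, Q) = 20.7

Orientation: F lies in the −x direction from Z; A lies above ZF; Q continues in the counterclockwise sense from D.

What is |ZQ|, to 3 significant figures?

57.2

On A1, F sits at bearing -90° from A; a 107° counterclockwise sweep puts D at bearing 17°, so D = A + 5.7·(cos 17°, sin 17°) = (-44.2, 7.37). Since A1 is tangent to DQ there, AD ⟂ DQ, so DQ runs along (−sin 17°, cos 17°); with |DQ| = 20.7, Q = (-50.3, 27.2). Then |ZQ| = |Q − Z| = 57.2.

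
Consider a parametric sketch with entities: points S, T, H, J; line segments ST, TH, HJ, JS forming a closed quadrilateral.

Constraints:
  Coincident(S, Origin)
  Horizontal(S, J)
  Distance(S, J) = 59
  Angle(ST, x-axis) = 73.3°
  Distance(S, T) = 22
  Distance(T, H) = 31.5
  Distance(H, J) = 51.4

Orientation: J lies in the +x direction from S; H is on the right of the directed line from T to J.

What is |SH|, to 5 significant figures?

13.483

Checks: S.y = 0.00, J.y = 0.00 ✓; |TH| = 31.50 ✓; |HJ| = 51.40 ✓.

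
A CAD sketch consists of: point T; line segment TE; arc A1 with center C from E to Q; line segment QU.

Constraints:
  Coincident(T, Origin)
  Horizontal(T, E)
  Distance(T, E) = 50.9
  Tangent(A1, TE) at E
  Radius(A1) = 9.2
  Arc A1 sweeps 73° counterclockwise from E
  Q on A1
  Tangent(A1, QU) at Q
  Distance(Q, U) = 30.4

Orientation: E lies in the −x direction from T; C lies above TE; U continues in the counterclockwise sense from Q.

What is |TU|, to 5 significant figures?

48.675

T is at the origin; TE is horizontal with |TE| = 50.9 and E on the −x side, so E = (-50.900, 0.0000). A1 meets TE tangentially, so CE is at right angles to TE, so C = E + (0, 9.2) = (-50.900, 9.2000). On A1, E sits at bearing -90° from C; a 73° counterclockwise sweep puts Q at bearing -17°, so Q = C + 9.2·(cos -17°, sin -17°) = (-42.102, 6.5102). Tangency of A1 to QU means the radius CQ is perpendicular to QU, so QU runs along (−sin -17°, cos -17°); with |QU| = 30.4, U = (-33.214, 35.582). Then |TU| = |U − T| = 48.675.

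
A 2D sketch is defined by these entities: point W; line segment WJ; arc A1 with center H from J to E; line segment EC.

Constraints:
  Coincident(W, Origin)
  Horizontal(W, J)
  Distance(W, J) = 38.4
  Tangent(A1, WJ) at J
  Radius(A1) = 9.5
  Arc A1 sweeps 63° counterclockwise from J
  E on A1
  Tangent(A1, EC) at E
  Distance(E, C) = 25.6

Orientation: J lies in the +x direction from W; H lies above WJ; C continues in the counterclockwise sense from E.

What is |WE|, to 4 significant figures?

47.15

A1 meets WJ tangentially, so HJ is at right angles to WJ, so H = J + (0, 9.5) = (38.40, 9.500). On A1, J sits at bearing -90° from H; a 63° counterclockwise sweep puts E at bearing -27°, so E = H + 9.5·(cos -27°, sin -27°) = (46.86, 5.187). Then |WE| = |E − W| = 47.15.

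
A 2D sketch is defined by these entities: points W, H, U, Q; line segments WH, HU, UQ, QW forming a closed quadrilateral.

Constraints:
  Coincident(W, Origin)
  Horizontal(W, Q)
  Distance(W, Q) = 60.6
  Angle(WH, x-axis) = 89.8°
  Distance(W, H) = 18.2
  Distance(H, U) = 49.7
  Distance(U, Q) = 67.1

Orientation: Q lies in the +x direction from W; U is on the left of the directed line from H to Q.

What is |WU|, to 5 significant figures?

65.482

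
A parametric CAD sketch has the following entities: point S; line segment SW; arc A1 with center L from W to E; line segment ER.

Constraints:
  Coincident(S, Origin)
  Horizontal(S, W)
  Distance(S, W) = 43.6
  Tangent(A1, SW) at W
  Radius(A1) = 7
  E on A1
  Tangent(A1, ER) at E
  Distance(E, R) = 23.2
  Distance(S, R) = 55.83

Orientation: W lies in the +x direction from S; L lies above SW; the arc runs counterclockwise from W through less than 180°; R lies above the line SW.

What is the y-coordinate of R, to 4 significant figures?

31.07

Checks: |LW| = 7.000 ✓; |LE| = 7.000 ✓; ∠(LE, ER) = 90.00° ✓; |ER| = 23.20 ✓; |SR| = 55.83 ✓.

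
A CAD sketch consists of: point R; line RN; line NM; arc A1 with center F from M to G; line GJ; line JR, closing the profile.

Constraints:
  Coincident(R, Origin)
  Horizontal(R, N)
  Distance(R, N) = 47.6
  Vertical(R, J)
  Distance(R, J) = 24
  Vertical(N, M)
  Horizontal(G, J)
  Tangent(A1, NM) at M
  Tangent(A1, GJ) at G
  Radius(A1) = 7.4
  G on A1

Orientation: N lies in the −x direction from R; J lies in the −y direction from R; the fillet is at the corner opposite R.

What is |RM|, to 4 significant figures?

50.41

The virtual corner opposite R is at (-47.60, -24.00). Tangency of A1 to NM means the radius FM is perpendicular to NM and since A1 is tangent to GJ there, FG ⟂ GJ, with radius 7.4, so the center F sits 7.4 in from both sides at F = (-40.20, -16.60). That places the tangent points at M = (-47.60, -16.60) on NM and G = (-40.20, -24.00) on GJ. Then |RM| = |M − R| = 50.41.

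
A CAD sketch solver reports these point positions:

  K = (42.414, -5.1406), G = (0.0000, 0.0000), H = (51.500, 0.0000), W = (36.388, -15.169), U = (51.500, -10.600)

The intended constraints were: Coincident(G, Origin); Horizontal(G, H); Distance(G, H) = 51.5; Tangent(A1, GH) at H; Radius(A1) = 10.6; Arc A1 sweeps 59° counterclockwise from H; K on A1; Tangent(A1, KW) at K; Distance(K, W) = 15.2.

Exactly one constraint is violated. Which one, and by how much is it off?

Distance(K, W) = 15.2 — off by 3.50.

G = (0.00, 0.00) ✓; G.y = 0.00, H.y = 0.00 ✓; |GH| = 51.50 ✓; ∠(UH, HG) = 90.00° ✓; |UH| = 10.60 ✓; bearing(U→K) − bearing(U→H) = 59.00° ✓; |UK| = 10.60 ✓; ∠(UK, KW) = 90.00° ✓; |KW| = 11.70 ✗.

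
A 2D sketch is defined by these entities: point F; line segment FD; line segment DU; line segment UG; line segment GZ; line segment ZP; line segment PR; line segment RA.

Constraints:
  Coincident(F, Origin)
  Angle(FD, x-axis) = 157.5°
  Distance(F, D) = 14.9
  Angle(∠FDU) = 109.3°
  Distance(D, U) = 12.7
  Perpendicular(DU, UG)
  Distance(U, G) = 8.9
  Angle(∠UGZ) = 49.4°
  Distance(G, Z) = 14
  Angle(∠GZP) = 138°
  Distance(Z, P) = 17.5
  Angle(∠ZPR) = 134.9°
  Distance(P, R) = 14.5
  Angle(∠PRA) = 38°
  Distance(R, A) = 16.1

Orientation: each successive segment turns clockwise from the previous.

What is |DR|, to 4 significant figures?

30.31

∠GZP = 138.0° gives ZP at -175.8° from the x-axis; with |ZP| = 17.5, P = (-31.31, 6.499). ∠ZPR = 134.9° gives PR at 139.1° from the x-axis; with |PR| = 14.5, R = (-42.27, 15.99). Then |DR| = |R − D| = 30.31.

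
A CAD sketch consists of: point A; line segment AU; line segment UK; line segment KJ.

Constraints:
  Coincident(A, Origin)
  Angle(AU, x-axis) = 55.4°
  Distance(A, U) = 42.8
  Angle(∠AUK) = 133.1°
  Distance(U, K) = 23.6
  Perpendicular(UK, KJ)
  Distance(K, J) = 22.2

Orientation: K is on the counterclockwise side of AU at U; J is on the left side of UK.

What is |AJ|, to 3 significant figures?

53.6

A is at the origin; AU runs at 55.4° with length 42.8, so U = 42.8·(cos 55.4°, sin 55.4°) = (24.3, 35.2). ∠AUK = 133.1°, so UK runs at 55.4° + (180° − 133.1°) = 102° from the x-axis; with |UK| = 23.6, K = U + 23.6·(cos 102°, sin 102°) = (19.3, 58.3). The perpendicularity gives KJ at right angles to UK; with |KJ| = 22.2 on the left of UK, J = K + 22.2·(-0.977, -0.213) = (-2.41, 53.6). Then |AJ| = |J − A| = 53.6.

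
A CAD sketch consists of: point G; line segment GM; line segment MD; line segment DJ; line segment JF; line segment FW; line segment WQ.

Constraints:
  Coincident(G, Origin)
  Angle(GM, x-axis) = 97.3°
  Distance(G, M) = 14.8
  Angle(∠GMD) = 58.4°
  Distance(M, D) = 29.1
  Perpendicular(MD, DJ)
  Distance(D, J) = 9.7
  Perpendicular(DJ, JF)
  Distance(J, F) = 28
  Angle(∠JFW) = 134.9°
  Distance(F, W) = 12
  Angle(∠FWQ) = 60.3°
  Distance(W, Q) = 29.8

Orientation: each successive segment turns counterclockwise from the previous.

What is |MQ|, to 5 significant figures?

22.386

G is at the origin; GM runs at 97.3° with length 14.8, so M = (-1.8806, 14.680). ∠GMD = 58.4° gives MD at -141.10° from the x-axis; with |MD| = 29.1, D = (-24.527, -3.5937). The perpendicularity gives DJ at right angles to MD, so DJ runs at -51.100°; with |DJ| = 9.7, J = (-18.436, -11.143). The perpendicularity gives JF at right angles to DJ, so JF runs at 38.900°; with |JF| = 28.0, F = (3.3546, 6.4403). ∠JFW = 134.9° gives FW at 84.000° from the x-axis; with |FW| = 12.0, W = (4.6090, 18.375). ∠FWQ = 60.3° gives WQ at -156.30° from the x-axis; with |WQ| = 29.8, Q = (-22.678, 6.3965). Then |MQ| = |Q − M| = 22.386.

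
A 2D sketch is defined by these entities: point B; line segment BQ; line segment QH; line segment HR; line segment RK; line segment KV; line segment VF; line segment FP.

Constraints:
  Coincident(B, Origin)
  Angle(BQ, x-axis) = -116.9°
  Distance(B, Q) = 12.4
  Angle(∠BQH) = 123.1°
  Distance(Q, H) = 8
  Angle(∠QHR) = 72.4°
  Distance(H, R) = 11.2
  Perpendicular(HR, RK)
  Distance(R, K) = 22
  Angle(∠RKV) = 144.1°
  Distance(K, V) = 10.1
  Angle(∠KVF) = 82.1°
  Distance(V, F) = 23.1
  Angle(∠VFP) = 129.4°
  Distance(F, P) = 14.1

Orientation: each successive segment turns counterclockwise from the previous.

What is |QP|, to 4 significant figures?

14.77

B is at the origin; BQ runs at -116.9° with length 12.4, so Q = (-5.610, -11.06). ∠BQH = 123.1° gives QH at -60.00° from the x-axis; with |QH| = 8.0, H = (-1.610, -17.99). ∠QHR = 72.4° gives HR at 47.60° from the x-axis; with |HR| = 11.2, R = (5.942, -9.716). HR ⟂ RK, so RK runs at 137.6°; with |RK| = 22.0, K = (-10.30, 5.119). ∠RKV = 144.1° gives KV at 173.5° from the x-axis; with |KV| = 10.1, V = (-20.34, 6.262). ∠KVF = 82.1° gives VF at -88.60° from the x-axis; with |VF| = 23.1, F = (-19.77, -16.83). ∠VFP = 129.4° gives FP at -38.00° from the x-axis; with |FP| = 14.1, P = (-8.664, -25.51). Then |QP| = |P − Q| = 14.77.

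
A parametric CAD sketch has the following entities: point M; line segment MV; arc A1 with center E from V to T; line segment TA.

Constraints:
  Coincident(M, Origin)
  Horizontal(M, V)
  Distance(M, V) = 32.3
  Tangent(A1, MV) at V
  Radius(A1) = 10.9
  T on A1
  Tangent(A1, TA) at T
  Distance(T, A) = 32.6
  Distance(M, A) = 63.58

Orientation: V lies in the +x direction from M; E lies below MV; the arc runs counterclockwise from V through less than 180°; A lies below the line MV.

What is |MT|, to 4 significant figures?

31.08

M is at the origin; MV is horizontal with |MV| = 32.3 and V on the +x side, so V = (32.30, 0.000). Tangency of A1 to MV means the radius EV is perpendicular to MV, so E = V + (0, -10.9) = (32.30, -10.90). Since ET ⟂ TA (tangency), |EA| = √(10.9² + 32.6²) = 34.37 regardless of where T sits on A1. So A lies on both circle(M, 63.58) and circle(E, 34.37); the below-MV intersection is A = (48.34, -41.30). T is the foot of the tangent from A: T = (24.77, -18.78).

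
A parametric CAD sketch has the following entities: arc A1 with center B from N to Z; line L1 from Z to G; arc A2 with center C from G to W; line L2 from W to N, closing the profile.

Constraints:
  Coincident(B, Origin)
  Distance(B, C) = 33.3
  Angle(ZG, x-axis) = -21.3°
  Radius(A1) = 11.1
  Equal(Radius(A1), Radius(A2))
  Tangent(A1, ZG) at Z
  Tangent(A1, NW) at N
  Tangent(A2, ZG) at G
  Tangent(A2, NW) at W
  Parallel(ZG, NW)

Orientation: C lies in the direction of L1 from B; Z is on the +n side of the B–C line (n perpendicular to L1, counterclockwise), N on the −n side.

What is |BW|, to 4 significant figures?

35.10

Tangency of A1 to both parallel lines with radius 11.1 puts Z and N at B ± 11.1·n: Z = (4.032, 10.34), N = (-4.032, -10.34). Equal radii place G and W the same way about C: G = C + 11.1·n = (35.06, -1.754), W = C − 11.1·n = (26.99, -22.44). Then |BW| = |W − B| = 35.10.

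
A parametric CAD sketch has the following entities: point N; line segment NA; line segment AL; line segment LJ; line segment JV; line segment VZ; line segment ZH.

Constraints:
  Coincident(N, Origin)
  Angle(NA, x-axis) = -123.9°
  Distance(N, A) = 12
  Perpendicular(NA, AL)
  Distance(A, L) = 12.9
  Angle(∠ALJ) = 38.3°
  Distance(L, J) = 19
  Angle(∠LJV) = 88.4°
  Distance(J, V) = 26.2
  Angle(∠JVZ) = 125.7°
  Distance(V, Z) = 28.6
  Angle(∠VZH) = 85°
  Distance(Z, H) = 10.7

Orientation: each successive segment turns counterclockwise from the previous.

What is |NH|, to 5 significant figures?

44.388

N is at the origin; NA runs at -123.9° with length 12.0, so A = (-6.6929, -9.9601). NA ⟂ AL, so AL runs at -33.900°; with |AL| = 12.9, L = (4.0142, -17.155). ∠ALJ = 38.3° gives LJ at 107.80° from the x-axis; with |LJ| = 19.0, J = (-1.7940, 0.93540). ∠LJV = 88.4° gives JV at -160.60° from the x-axis; with |JV| = 26.2, V = (-26.506, -7.7672). ∠JVZ = 125.7° gives VZ at -106.30° from the x-axis; with |VZ| = 28.6, Z = (-34.533, -35.218). ∠VZH = 85.0° gives ZH at -11.300° from the x-axis; with |ZH| = 10.7, H = (-24.041, -37.314). Then |NH| = |H − N| = 44.388.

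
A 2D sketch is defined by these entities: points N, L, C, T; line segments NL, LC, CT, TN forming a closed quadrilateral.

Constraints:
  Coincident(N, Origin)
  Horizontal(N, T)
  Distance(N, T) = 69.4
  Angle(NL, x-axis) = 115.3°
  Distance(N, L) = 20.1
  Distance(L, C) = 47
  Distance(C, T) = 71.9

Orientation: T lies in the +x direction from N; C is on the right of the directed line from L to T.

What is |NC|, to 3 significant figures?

27.6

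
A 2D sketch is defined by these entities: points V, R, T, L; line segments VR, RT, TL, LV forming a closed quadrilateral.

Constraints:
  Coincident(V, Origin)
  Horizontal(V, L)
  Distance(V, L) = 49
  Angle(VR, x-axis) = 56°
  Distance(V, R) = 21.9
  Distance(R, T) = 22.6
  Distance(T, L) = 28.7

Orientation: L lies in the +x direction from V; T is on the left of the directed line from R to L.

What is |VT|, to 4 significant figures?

41.84

V is at the origin; V and L share the same y with |VL| = 49.0 and L in +x, so L = (49.0, 0). VR runs at 56.0° with |VR| = 21.9, so R = (12.25, 18.16). T is determined by |RT| = 22.6 and |TL| = 28.7 together: it lies at the intersection of circle(R, 22.6) and circle(L, 28.7). With |RL| = 40.99, the foot of the radical line on RL is 16.68 from R and the perpendicular offset is √(22.6² − 16.68²) = 15.25. Taking the left-of-RL solution: T = (33.95, 24.44).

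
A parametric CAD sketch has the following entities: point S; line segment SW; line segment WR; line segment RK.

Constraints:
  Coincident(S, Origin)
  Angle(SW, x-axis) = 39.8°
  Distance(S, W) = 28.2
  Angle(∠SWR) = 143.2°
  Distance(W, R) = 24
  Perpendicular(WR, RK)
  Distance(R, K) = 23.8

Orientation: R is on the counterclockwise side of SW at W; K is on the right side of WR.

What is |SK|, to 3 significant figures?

61.9

S is at the origin; SW runs at 39.8° with length 28.2, so W = 28.2·(cos 39.8°, sin 39.8°) = (21.7, 18.1). ∠SWR = 143.2°, so WR runs at 39.8° + (180° − 143.2°) = 76.6° from the x-axis; with |WR| = 24.0, R = W + 24.0·(cos 76.6°, sin 76.6°) = (27.2, 41.4). WR ⟂ RK; with |RK| = 23.8 on the right of WR, K = R + 23.8·(0.973, -0.232) = (50.4, 35.9). Then |SK| = |K − S| = 61.9.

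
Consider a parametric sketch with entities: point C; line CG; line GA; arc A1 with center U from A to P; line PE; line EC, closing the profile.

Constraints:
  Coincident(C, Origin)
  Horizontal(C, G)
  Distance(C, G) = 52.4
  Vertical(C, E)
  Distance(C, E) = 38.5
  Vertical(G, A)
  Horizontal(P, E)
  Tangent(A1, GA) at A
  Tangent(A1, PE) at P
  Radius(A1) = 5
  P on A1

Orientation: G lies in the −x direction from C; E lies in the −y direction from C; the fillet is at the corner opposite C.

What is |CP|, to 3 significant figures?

61.1

C is at the origin; CG is horizontal with |CG| = 52.4 and G on the −x side, so G = (-52.4, 0.00). CE is vertical with |CE| = 38.5 and E on the −y side, so E = (0.00, -38.5). The virtual corner opposite C is at (-52.4, -38.5). Since A1 is tangent to GA there, UA ⟂ GA and since A1 is tangent to PE there, UP ⟂ PE, with radius 5.0, so the center U sits 5.0 in from both sides at U = (-47.4, -33.5). That places the tangent points at A = (-52.4, -33.5) on GA and P = (-47.4, -38.5) on PE. Then |CP| = |P − C| = 61.1.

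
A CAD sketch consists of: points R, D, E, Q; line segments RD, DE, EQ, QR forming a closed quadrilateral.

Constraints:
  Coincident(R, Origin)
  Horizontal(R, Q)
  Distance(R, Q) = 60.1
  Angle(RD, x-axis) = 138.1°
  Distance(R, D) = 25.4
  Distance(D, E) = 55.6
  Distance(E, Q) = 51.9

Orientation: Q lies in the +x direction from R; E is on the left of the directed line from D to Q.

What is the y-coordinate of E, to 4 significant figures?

42.59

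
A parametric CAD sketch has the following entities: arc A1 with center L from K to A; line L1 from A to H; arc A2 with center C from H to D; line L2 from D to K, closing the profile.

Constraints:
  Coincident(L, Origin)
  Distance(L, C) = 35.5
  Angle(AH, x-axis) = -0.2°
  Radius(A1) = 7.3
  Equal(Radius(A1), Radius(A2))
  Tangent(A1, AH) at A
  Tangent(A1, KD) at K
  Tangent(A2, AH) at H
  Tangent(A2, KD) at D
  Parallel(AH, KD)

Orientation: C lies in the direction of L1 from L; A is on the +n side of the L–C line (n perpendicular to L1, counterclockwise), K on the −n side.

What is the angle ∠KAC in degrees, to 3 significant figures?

78.4°

The slot axis is L1's direction at -0.2°, so u = (cos -0.2°, sin -0.2°) = (1.00, -0.00349) and n = (−sin -0.2°, cos -0.2°) = (0.00349, 1.00). L is at the origin and C lies 35.5 along u from L, so C = 35.5·u = (35.5, -0.124). Tangency of A1 to both parallel lines with radius 7.3 puts A and K at L ± 7.3·n: A = (0.0255, 7.30), K = (-0.0255, -7.30). Then cos ∠KAC = AK·AC / (|AK||AC|), giving 78.4°.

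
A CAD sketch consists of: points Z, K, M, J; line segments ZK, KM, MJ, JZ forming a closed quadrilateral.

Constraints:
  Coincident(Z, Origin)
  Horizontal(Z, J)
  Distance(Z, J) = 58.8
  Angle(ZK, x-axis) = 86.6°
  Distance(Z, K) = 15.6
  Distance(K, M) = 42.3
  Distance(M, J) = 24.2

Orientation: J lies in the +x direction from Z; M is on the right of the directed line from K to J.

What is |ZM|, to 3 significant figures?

36.9

Z is at the origin; ZJ is horizontal with |ZJ| = 58.8 and J in +x, so J = (58.8, 0). ZK runs at 86.6° with |ZK| = 15.6, so K = (0.925, 15.6). M is determined by |KM| = 42.3 and |MJ| = 24.2 together: it lies at the intersection of circle(K, 42.3) and circle(J, 24.2). With |KJ| = 59.9, the foot of the radical line on KJ is 40.0 from K and the perpendicular offset is √(42.3² − 40.0²) = 13.7. Taking the right-of-KJ solution: M = (36.0, -8.09).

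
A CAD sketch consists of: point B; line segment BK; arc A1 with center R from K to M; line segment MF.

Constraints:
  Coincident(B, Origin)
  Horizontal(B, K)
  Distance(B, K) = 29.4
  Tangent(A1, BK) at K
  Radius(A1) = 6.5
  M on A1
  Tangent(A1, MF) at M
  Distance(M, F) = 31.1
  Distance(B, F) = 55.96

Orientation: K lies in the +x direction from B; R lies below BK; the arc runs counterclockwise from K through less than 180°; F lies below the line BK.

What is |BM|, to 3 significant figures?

26.5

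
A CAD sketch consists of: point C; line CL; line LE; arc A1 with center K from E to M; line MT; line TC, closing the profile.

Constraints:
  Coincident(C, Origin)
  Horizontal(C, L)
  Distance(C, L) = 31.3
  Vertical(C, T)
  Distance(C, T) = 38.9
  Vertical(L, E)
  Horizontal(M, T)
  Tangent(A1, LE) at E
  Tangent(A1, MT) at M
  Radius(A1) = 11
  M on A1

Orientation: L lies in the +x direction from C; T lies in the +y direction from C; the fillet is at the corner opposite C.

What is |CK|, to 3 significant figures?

34.5

C is at the origin; C and L share the same y with |CL| = 31.3 and L on the +x side, so L = (31.3, 0.00). CT is vertical with |CT| = 38.9 and T on the +y side, so T = (0.00, 38.9). The virtual corner opposite C is at (31.3, 38.9). The tangent condition forces KE to be normal to LE and A1 meets MT tangentially, so KM is at right angles to MT, with radius 11.0, so the center K sits 11.0 in from both sides at K = (20.3, 27.9). Then |CK| = |K − C| = 34.5.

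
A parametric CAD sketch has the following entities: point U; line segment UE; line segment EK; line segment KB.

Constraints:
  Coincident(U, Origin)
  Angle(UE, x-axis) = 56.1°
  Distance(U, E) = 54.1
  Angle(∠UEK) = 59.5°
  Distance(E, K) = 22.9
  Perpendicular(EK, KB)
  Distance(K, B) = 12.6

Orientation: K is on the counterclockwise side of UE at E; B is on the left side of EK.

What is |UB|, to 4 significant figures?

34.32

U is at the origin; UE runs at 56.1° with length 54.1, so E = 54.1·(cos 56.1°, sin 56.1°) = (30.17, 44.90). ∠UEK = 59.5°, so EK runs at 56.1° + (180° − 59.5°) = 176.6° from the x-axis; with |EK| = 22.9, K = E + 22.9·(cos 176.6°, sin 176.6°) = (7.314, 46.26). The perpendicularity gives KB at right angles to EK; with |KB| = 12.6 on the left of EK, B = K + 12.6·(-0.05931, -0.9982) = (6.567, 33.68). Then |UB| = |B − U| = 34.32.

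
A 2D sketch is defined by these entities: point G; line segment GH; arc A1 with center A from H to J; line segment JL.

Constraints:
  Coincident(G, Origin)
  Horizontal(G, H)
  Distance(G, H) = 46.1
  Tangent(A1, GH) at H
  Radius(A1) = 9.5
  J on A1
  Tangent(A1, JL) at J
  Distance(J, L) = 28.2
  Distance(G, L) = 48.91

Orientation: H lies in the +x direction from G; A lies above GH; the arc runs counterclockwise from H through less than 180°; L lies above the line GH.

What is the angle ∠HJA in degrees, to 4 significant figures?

22.54°

Checks: |AJ| = 9.500 ✓; ∠(AJ, JL) = 90.00° ✓; |JL| = 28.20 ✓; |GL| = 48.91 ✓.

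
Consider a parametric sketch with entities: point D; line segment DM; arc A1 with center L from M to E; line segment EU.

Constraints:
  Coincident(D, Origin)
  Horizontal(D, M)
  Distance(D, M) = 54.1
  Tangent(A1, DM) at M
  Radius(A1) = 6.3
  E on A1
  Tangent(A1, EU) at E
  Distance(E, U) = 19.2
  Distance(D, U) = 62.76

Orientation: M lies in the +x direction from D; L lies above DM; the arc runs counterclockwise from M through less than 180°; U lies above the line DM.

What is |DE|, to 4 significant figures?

60.76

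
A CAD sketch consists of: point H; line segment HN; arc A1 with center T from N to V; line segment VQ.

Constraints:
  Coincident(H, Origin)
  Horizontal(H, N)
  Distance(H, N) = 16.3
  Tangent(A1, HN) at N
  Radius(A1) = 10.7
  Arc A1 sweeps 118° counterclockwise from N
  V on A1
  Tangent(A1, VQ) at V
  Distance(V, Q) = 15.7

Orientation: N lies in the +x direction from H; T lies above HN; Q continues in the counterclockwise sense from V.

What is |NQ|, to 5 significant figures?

29.658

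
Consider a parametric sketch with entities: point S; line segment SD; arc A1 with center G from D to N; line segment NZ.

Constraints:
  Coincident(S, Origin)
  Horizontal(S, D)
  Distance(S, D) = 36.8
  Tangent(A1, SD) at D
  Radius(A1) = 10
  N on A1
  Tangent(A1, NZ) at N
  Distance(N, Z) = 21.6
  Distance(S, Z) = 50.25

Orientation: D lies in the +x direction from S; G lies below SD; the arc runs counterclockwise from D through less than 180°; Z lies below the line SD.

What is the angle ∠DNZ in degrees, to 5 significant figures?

122.12°

S is at the origin; S and D share the same y with |SD| = 36.8 and D on the +x side, so D = (36.800, 0.0000). Tangency of A1 to SD means the radius GD is perpendicular to SD, so G = D + (0, -10) = (36.800, -10.000). Since GN ⟂ NZ (tangency), |GZ| = √(10.0² + 21.6²) = 23.803 regardless of where N sits on A1. So Z lies on both circle(S, 50.25) and circle(G, 23.803); the below-SD intersection is Z = (37.184, -33.799). N is the foot of the tangent from Z: N = (27.794, -14.347).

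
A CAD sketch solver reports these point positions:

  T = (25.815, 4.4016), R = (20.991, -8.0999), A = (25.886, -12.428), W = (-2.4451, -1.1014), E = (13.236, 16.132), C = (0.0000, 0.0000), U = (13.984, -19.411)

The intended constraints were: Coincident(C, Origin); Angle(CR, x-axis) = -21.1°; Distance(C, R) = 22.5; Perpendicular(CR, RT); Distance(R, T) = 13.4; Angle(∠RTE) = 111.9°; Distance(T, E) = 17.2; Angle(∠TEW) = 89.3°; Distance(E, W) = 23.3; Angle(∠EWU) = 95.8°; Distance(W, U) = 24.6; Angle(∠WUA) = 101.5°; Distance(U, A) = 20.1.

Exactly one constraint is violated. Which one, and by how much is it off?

Distance(U, A) = 20.1 — off by 6.30.

C = (0.00, 0.00) ✓; CR at -21.10° ✓; |CR| = 22.50 ✓; ∠(CR, RT) = 90.00° ✓; |RT| = 13.40 ✓; ∠RTE = 111.9° ✓; |TE| = 17.20 ✓; ∠TEW = 89.30° ✓; |EW| = 23.30 ✓; ∠EWU = 95.80° ✓; |WU| = 24.60 ✓; ∠WUA = 101.5° ✓; |UA| = 13.80 ✗.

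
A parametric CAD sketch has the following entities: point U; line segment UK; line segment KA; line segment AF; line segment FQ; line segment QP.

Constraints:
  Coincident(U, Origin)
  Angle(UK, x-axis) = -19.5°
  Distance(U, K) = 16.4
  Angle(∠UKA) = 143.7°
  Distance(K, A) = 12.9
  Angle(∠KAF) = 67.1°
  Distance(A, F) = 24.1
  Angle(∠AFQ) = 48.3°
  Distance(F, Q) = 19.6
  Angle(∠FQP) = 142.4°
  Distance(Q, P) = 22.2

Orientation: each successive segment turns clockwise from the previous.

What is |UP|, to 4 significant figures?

29.90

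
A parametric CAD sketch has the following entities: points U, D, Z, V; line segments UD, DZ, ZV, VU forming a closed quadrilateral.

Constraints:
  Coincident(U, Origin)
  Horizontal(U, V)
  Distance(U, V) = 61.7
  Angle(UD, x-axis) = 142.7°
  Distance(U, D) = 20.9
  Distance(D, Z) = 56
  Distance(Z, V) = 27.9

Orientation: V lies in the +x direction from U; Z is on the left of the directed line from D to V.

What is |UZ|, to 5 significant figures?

42.587

U is at the origin; U and V share the same y with |UV| = 61.7 and V in +x, so V = (61.7, 0). UD runs at 142.7° with |UD| = 20.9, so D = (-16.625, 12.665). Z is determined by |DZ| = 56.0 and |ZV| = 27.9 together: it lies at the intersection of circle(D, 56.0) and circle(V, 27.9). With |DV| = 79.343, the foot of the radical line on DV is 54.528 from D and the perpendicular offset is √(56.0² − 54.528²) = 12.754. Taking the left-of-DV solution: Z = (39.240, 16.551).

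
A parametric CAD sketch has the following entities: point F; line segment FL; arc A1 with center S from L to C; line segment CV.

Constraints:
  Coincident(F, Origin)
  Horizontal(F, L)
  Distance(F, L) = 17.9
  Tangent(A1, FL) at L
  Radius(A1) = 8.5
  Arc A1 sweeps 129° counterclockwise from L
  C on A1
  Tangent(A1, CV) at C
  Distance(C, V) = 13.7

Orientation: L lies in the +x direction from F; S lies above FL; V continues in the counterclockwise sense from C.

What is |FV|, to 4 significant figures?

29.20

On A1, L sits at bearing -90° from S; a 129° counterclockwise sweep puts C at bearing 39°, so C = S + 8.5·(cos 39°, sin 39°) = (24.51, 13.85). Since A1 is tangent to CV there, SC ⟂ CV, so CV runs along (−sin 39°, cos 39°); with |CV| = 13.7, V = (15.88, 24.50). Then |FV| = |V − F| = 29.20.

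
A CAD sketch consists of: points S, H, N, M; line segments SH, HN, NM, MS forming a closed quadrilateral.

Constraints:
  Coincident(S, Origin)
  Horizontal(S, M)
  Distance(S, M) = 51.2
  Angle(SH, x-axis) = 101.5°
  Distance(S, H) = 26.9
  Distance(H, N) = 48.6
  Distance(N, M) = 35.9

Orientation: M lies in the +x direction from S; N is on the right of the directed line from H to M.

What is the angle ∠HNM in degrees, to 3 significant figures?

94.0°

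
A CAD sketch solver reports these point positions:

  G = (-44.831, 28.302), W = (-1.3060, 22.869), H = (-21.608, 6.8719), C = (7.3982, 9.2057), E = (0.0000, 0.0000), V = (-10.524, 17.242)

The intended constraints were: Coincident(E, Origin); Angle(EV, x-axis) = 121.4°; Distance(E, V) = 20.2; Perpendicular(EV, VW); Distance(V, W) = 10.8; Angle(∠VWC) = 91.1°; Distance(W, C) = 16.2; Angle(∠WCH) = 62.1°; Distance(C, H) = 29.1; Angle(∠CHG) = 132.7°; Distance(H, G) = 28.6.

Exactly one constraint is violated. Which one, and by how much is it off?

Distance(H, G) = 28.6 — off by 3.00.

E = (0.00, 0.00) ✓; EV at 121.4° ✓; |EV| = 20.20 ✓; ∠(EV, VW) = 90.00° ✓; |VW| = 10.80 ✓; ∠VWC = 91.10° ✓; |WC| = 16.20 ✓; ∠WCH = 62.10° ✓; |CH| = 29.10 ✓; ∠CHG = 132.7° ✓; |HG| = 31.60 ✗.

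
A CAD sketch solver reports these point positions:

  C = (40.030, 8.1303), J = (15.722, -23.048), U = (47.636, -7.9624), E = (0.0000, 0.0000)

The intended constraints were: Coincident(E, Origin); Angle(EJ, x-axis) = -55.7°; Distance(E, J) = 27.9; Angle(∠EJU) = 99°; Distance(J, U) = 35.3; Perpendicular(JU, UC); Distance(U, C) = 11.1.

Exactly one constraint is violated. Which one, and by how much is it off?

Distance(U, C) = 11.1 — off by 6.70.

E = (0.00, 0.00) ✓; EJ at -55.70° ✓; |EJ| = 27.90 ✓; ∠EJU = 99.00° ✓; |JU| = 35.30 ✓; ∠(JU, UC) = 90.00° ✓; |UC| = 17.80 ✗.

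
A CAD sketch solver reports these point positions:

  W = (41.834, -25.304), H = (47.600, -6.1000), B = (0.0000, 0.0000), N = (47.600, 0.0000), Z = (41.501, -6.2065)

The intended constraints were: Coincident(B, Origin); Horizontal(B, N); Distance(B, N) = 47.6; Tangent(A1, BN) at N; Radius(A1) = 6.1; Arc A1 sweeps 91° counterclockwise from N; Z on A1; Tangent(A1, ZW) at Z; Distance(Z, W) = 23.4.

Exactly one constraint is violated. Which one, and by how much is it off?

Distance(Z, W) = 23.4 — off by 4.30.

B = (0.00, 0.00) ✓; B.y = 0.00, N.y = 0.00 ✓; |BN| = 47.60 ✓; ∠(HN, NB) = 90.00° ✓; |HN| = 6.100 ✓; bearing(H→Z) − bearing(H→N) = 91.00° ✓; |HZ| = 6.100 ✓; ∠(HZ, ZW) = 90.00° ✓; |ZW| = 19.10 ✗.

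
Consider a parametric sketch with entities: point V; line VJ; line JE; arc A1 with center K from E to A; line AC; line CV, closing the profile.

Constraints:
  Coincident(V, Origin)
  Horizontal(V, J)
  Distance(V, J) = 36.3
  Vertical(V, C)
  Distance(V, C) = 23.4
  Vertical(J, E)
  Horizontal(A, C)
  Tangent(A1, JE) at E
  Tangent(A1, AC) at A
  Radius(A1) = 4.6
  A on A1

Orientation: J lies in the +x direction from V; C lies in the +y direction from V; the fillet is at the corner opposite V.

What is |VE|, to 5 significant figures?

40.879

V is at the origin; VJ is horizontal with |VJ| = 36.3 and J on the +x side, so J = (36.300, 0.0000). V and C share the same x with |VC| = 23.4 and C on the +y side, so C = (0.0000, 23.400). The virtual corner opposite V is at (36.300, 23.400). Tangency of A1 to JE means the radius KE is perpendicular to JE and since A1 is tangent to AC there, KA ⟂ AC, with radius 4.6, so the center K sits 4.6 in from both sides at K = (31.700, 18.800). That places the tangent points at E = (36.300, 18.800) on JE and A = (31.700, 23.400) on AC. Then |VE| = |E − V| = 40.879.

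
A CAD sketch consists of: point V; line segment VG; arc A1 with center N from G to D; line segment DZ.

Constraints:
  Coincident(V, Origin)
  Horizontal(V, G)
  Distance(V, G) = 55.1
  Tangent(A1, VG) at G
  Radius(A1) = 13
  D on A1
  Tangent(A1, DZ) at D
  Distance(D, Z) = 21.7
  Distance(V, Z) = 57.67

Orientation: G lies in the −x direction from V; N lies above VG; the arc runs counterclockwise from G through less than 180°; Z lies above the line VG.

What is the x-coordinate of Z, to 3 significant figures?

-44.9

Checks: |VG| = 55.10 ✓; |ND| = 13.00 ✓; ∠(ND, DZ) = 90.00° ✓; |DZ| = 21.70 ✓; |VZ| = 57.67 ✓.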